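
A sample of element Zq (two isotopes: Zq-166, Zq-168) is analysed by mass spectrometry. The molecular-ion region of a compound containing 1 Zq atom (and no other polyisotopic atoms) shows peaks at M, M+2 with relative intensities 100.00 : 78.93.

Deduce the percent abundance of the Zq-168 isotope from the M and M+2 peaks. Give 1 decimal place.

Let p = fractional abundance of Zq-166. I(M+2)/I(M) = [C(1,1)·p^0·(1−p)] / p^1 = 1·(1−p)/p = 78.93/100.00 = 0.7893
(1−p)/p = 0.7893/1 = 0.7893  ⇒  p = 1/(1 + 0.7893) = 0.5589
Zq-166: 55.9%, Zq-168: 44.1%.

44.1%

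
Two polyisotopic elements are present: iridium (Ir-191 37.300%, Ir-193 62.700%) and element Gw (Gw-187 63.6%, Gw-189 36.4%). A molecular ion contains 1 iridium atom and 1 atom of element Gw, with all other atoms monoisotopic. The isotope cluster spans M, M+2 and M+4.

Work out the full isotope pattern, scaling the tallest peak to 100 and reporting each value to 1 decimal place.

44.4 : 100.0 : 42.7

Iridium pattern (n=1): 0.3730 : 0.6270
Element Gw pattern (n=1): 0.6360 : 0.3640
Convolve the two distributions (both contribute in 2-u steps):
  M: 0.3730×0.6360 = 0.237228
  M+2: 0.3730×0.3640 + 0.6270×0.6360 = 0.534544
  M+4: 0.6270×0.3640 = 0.228228
Scale to base peak (0.534544) = 100: 44.4 : 100.0 : 42.7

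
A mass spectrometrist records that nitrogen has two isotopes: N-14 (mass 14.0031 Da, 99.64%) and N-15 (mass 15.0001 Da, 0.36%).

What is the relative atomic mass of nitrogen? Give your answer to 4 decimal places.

The abundance-weighted mean is 0.9964 × 14.0031 + 0.0036 × 15.0001
= 13.95269 + 0.05400 = 14.00669 Da

14.0067 Da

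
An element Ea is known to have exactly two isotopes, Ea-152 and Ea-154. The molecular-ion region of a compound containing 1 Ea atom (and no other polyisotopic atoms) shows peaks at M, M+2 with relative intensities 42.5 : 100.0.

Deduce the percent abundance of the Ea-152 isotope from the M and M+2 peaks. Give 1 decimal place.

29.8%

Write p for the Ea-152 fraction. I(M+2)/I(M) = [C(1,1)·p^0·(1−p)] / p^1 = 1·(1−p)/p = 100.0/42.5 = 2.3529
(1−p)/p = 2.3529/1 = 2.3529  ⇒  p = 1/(1 + 2.3529) = 0.2982
Ea-152: 29.8%, Ea-154: 70.2%.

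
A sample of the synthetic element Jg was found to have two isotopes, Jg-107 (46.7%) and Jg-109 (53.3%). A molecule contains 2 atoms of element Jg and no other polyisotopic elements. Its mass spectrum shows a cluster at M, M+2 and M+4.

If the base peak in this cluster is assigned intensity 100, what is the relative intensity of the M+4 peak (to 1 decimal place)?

57.1

Term probabilities: M 0.2181, M+2 0.4978, M+4 0.2841. Base peak = M+2.
P(M+2) = C(2,1) × 0.467^1 × 0.533^1 = 2 × 0.4670 × 0.5330 = 0.497822 (base)
P(M+4) = C(2,2) × 0.467^0 × 0.533^2 = 1 × 1.0000 × 0.284089 = 0.284089
Relative intensity = 0.284089 / 0.497822 × 100 = 57.1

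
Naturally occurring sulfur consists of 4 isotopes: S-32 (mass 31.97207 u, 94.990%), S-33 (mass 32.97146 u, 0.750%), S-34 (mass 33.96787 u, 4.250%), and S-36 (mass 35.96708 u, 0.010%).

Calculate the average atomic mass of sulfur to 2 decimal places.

32.06 u

Average mass = Σ (abundance × isotope mass) = 0.94990 × 31.97207 + 0.00750 × 32.97146 + 0.04250 × 33.96787 + 0.00010 × 35.96708
= 30.370269 + 0.247286 + 1.443634 + 0.003597 = 32.064786 u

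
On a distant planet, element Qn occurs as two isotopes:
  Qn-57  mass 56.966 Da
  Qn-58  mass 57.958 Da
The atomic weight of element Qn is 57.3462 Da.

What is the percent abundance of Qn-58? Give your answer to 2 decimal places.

Let x be the fractional abundance of Qn-57; then Qn-58 has abundance 1 − x.
56.966·x + 57.958·(1 − x) = 57.3462
(56.966 − 57.958)·x = 57.3462 − 57.958
x = -0.6118 / -0.992 = 0.61673 → 61.67% Qn-57, 38.33% Qn-58.

38.33%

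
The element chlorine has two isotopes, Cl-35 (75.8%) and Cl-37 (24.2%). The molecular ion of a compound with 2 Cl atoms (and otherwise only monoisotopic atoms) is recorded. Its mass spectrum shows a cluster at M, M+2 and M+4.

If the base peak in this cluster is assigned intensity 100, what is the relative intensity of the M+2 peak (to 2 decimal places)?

63.85

Term probabilities: M 0.5746, M+2 0.3669, M+4 0.0586. Base peak = M.
P(M) = C(2,0) × 0.758^2 × 0.242^0 = 1 × 0.574564 × 1.0000 = 0.574564 (base)
P(M+2) = C(2,1) × 0.758^1 × 0.242^1 = 2 × 0.7580 × 0.2420 = 0.366872
Relative intensity = 0.366872 / 0.574564 × 100 = 63.85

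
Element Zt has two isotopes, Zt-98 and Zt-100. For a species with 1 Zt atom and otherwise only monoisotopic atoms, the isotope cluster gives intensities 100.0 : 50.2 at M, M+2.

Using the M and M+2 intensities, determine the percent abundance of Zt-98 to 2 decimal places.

If p is the fraction of Zt that is Zt-98, then I(M+2)/I(M) = [C(1,1)·p^0·(1−p)] / p^1 = 1·(1−p)/p = 50.2/100.0 = 0.5020
(1−p)/p = 0.5020/1 = 0.5020  ⇒  p = 1/(1 + 0.5020) = 0.6658
Zt-98: 66.58%, Zt-100: 33.42%.

66.58%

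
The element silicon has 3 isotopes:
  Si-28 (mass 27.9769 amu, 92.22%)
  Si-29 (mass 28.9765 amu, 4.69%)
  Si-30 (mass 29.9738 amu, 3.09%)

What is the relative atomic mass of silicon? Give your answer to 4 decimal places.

28.0855 amu

The abundance-weighted mean is 0.9222 × 27.9769 + 0.0469 × 28.9765 + 0.0309 × 29.9738
= 25.80030 + 1.35900 + 0.92619 = 28.08549 amu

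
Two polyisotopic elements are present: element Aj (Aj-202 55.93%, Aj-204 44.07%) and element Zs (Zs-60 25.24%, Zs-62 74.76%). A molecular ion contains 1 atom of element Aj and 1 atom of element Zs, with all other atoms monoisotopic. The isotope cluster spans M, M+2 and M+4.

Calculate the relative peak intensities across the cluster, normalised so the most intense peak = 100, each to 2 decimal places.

26.67 : 100.00 : 62.24

Element Aj pattern (n=1): 0.5593 : 0.4407
Element Zs pattern (n=1): 0.2524 : 0.7476
Convolve the two distributions (both contribute in 2-u steps):
  M: 0.5593×0.2524 = 0.141167
  M+2: 0.5593×0.7476 + 0.4407×0.2524 = 0.529365
  M+4: 0.4407×0.7476 = 0.329467
Scale to base peak (0.529365) = 100: 26.67 : 100.00 : 62.24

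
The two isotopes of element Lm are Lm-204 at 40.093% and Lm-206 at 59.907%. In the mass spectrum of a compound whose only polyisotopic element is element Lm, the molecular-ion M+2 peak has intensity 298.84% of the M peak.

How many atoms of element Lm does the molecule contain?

2

The M+2/M ratio from n Lm atoms is n · q/p = n · 0.59907/0.40093.
n = 2.9884 × 0.40093/0.59907 = 2.00 ≈ 2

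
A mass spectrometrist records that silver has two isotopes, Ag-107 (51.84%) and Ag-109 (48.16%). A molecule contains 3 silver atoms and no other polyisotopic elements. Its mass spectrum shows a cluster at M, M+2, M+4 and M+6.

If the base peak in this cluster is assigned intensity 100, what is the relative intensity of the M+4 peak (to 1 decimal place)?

92.9

Term probabilities: M 0.1393, M+2 0.3883, M+4 0.3607, M+6 0.1117. Base peak = M+2.
P(M+2) = C(3,1) × 0.5184^2 × 0.4816^1 = 3 × 0.26873856 × 0.4816 = 0.388273 (base)
P(M+4) = C(3,2) × 0.5184^1 × 0.4816^2 = 3 × 0.5184 × 0.23193856 = 0.360711
Relative intensity = 0.360711 / 0.388273 × 100 = 92.9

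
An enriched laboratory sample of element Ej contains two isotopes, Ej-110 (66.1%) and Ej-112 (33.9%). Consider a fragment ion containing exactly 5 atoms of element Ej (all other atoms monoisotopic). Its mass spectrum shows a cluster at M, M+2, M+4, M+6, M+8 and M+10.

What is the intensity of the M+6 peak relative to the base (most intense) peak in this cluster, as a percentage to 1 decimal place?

(0.661 + 0.339)^5 gives M 0.1262, M+2 0.3236, M+4 0.3319, M+6 0.1702, M+8 0.0436, M+10 0.0045; the largest is M+4.
P(M+4) = C(5,2) × 0.661^3 × 0.339^2 = 10 × 0.28880478 × 0.114921 = 0.331897 (base)
P(M+6) = C(5,3) × 0.661^2 × 0.339^3 = 10 × 0.436921 × 0.03895822 = 0.170217
Relative intensity = 0.170217 / 0.331897 × 100 = 51.3

51.3%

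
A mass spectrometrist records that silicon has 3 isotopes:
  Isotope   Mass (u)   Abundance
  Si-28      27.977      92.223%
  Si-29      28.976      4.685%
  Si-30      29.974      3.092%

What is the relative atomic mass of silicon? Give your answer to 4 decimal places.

Average mass = Σ (abundance × isotope mass) = 0.92223 × 27.977 + 0.04685 × 28.976 + 0.03092 × 29.974
= 25.80123 + 1.35753 + 0.92680 = 28.08556 u

28.0856 u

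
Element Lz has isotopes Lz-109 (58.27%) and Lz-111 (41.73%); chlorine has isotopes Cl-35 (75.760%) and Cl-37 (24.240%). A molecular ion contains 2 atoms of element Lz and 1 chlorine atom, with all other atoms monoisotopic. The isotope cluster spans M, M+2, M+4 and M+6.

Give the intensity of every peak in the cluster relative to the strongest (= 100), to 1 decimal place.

57.1 : 100.0 : 55.4 : 9.4

Element Lz pattern (n=2): 0.33953929 : 0.48632142 : 0.17413929
Chlorine pattern (n=1): 0.7576 : 0.2424
Convolve the two distributions (both contribute in 2-u steps):
  M: 0.33953929×0.7576 = 0.257235
  M+2: 0.33953929×0.2424 + 0.48632142×0.7576 = 0.450741
  M+4: 0.48632142×0.2424 + 0.17413929×0.7576 = 0.249812
  M+6: 0.17413929×0.2424 = 0.042211
Scale to base peak (0.450741) = 100: 57.1 : 100.0 : 55.4 : 9.4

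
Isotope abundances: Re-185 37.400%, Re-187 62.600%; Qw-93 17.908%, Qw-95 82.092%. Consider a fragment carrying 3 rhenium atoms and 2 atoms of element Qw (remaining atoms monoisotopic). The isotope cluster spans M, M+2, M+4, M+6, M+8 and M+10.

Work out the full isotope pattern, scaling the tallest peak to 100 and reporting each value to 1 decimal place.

0.5 : 6.5 : 34.4 : 85.3 : 100.0 : 44.9

Rhenium pattern (n=3): 0.05231362 : 0.26268713 : 0.43968487 : 0.24531438
Element Qw pattern (n=2): 0.03206965 : 0.29402071 : 0.67390965
Convolve the two distributions (both contribute in 2-u steps):
  M: 0.05231362×0.03206965 = 0.001678
  M+2: 0.05231362×0.29402071 + 0.26268713×0.03206965 = 0.023806
  M+4: 0.05231362×0.67390965 + 0.26268713×0.29402071 + 0.43968487×0.03206965 = 0.126591
  M+6: 0.26268713×0.67390965 + 0.43968487×0.29402071 + 0.24531438×0.03206965 = 0.314171
  M+8: 0.43968487×0.67390965 + 0.24531438×0.29402071 = 0.368435
  M+10: 0.24531438×0.67390965 = 0.165320
Scale to base peak (0.368435) = 100: 0.5 : 6.5 : 34.4 : 85.3 : 100.0 : 44.9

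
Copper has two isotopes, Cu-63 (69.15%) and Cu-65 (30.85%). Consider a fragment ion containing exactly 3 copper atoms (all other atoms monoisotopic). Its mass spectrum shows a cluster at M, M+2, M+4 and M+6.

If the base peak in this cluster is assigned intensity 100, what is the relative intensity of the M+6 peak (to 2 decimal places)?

6.63

Term probabilities: M 0.3307, M+2 0.4425, M+4 0.1974, M+6 0.0294. Base peak = M+2.
P(M+2) = C(3,1) × 0.6915^2 × 0.3085^1 = 3 × 0.47817225 × 0.3085 = 0.442548 (base)
P(M+6) = C(3,3) × 0.6915^0 × 0.3085^3 = 1 × 1.0000 × 0.02936064 = 0.029361
Relative intensity = 0.029361 / 0.442548 × 100 = 6.63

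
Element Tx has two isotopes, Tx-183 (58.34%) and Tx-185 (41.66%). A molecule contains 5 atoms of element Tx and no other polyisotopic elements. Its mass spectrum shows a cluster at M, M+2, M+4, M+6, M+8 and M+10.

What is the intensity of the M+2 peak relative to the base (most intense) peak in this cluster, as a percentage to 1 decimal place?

Binomial terms of (0.5834 + 0.4166)^5: M 0.0676, M+2 0.2413, M+4 0.3446, M+6 0.2461, M+8 0.0879, M+10 0.0125 → M+4 is the base peak.
P(M+4) = C(5,2) × 0.5834^3 × 0.4166^2 = 10 × 0.19856343 × 0.17355556 = 0.344618 (base)
P(M+2) = C(5,1) × 0.5834^4 × 0.4166^1 = 5 × 0.11584191 × 0.4166 = 0.241299
Relative intensity = 0.241299 / 0.344618 × 100 = 70.0

70.0%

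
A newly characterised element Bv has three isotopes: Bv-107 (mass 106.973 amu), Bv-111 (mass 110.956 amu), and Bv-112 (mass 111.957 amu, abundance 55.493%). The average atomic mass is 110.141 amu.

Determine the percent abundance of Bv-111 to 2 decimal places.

10.10%

Let x and y be the fractions of Bv-107 and Bv-111. Then x + y = 1 − 0.55493 = 0.44507 and 106.973x + 110.956y = 110.141 − 0.55493×111.957 = 48.01270199.
Substituting: 106.973x + 110.956(0.44507 − x) = 48.01270199
(106.973 − 110.956)x = -1.37048493  ⇒  x = 0.34408, y = 0.10099
Bv-107: 34.41%, Bv-111: 10.10%.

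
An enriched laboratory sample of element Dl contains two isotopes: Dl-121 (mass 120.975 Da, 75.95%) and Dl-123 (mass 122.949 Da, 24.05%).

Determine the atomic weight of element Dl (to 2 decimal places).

121.45 Da

The abundance-weighted mean is 0.7595 × 120.975 + 0.2405 × 122.949
= 91.8805 + 29.5692 = 121.4497 Da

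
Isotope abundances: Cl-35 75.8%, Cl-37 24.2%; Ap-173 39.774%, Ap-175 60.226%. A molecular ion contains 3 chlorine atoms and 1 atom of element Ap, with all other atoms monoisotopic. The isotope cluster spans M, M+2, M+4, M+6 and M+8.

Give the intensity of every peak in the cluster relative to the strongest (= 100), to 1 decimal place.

Chlorine pattern (n=3): 0.43551951 : 0.41713346 : 0.13317454 : 0.01417249
Element Ap pattern (n=1): 0.39774 : 0.60226
Convolve the two distributions (both contribute in 2-u steps):
  M: 0.43551951×0.39774 = 0.173224
  M+2: 0.43551951×0.60226 + 0.41713346×0.39774 = 0.428207
  M+4: 0.41713346×0.60226 + 0.13317454×0.39774 = 0.304192
  M+6: 0.13317454×0.60226 + 0.01417249×0.39774 = 0.085843
  M+8: 0.01417249×0.60226 = 0.008536
Scale to base peak (0.428207) = 100: 40.5 : 100.0 : 71.0 : 20.0 : 2.0

40.5 : 100.0 : 71.0 : 20.0 : 2.0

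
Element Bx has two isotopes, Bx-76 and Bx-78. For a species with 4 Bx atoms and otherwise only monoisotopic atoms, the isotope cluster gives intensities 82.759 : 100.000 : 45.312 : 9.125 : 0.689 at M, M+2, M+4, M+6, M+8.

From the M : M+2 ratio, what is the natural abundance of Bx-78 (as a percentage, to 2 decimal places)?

Let p = fractional abundance of Bx-76. I(M+2)/I(M) = [C(4,1)·p^3·(1−p)] / p^4 = 4·(1−p)/p = 100.000/82.759 = 1.2083
(1−p)/p = 1.2083/4 = 0.3021  ⇒  p = 1/(1 + 0.3021) = 0.7680
Bx-76: 76.80%, Bx-78: 23.20%.

23.20%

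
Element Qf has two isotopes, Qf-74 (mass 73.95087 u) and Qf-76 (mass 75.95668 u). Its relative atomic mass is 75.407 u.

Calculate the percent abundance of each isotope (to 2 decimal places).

With x = fraction of Qf-74 (so Qf-76 is 1 − x):
73.95087·x + 75.95668·(1 − x) = 75.407
(73.95087 − 75.95668)·x = 75.407 − 75.95668
x = -0.54968 / -2.00581 = 0.27404 → 27.40% Qf-74, 72.60% Qf-76.

Qf-74: 27.40%, Qf-76: 72.60%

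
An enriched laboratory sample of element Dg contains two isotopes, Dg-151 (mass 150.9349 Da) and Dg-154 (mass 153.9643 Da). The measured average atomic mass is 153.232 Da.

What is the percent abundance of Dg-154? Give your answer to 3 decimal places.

Let x be the fractional abundance of Dg-151; then Dg-154 has abundance 1 − x.
150.9349·x + 153.9643·(1 − x) = 153.232
(150.9349 − 153.9643)·x = 153.232 − 153.9643
x = -0.7323 / -3.0294 = 0.24173 → 24.173% Dg-151, 75.827% Dg-154.

75.827%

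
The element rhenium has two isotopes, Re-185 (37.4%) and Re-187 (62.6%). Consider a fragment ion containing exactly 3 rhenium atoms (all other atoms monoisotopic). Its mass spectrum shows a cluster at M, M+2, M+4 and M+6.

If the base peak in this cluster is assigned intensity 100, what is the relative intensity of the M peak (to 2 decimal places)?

11.90

Term probabilities: M 0.0523, M+2 0.2627, M+4 0.4397, M+6 0.2453. Base peak = M+4.
P(M+4) = C(3,2) × 0.374^1 × 0.626^2 = 3 × 0.3740 × 0.391876 = 0.439685 (base)
P(M) = C(3,0) × 0.374^3 × 0.626^0 = 1 × 0.05231362 × 1.0000 = 0.052314
Relative intensity = 0.052314 / 0.439685 × 100 = 11.90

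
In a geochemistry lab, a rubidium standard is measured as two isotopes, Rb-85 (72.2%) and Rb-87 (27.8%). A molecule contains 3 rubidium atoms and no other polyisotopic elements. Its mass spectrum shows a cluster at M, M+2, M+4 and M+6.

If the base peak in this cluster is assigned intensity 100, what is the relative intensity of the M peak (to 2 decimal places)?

86.57

Term probabilities: M 0.3764, M+2 0.4348, M+4 0.1674, M+6 0.0215. Base peak = M+2.
P(M+2) = C(3,1) × 0.722^2 × 0.278^1 = 3 × 0.521284 × 0.2780 = 0.434751 (base)
P(M) = C(3,0) × 0.722^3 × 0.278^0 = 1 × 0.37636705 × 1.0000 = 0.376367
Relative intensity = 0.376367 / 0.434751 × 100 = 86.57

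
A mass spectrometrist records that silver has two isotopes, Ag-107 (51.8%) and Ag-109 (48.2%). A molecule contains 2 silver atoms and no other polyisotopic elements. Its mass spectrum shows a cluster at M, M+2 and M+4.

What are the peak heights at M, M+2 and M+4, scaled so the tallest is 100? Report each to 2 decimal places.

Expanding (0.518 + 0.482)^2:
P(M) = 0.518^2 = 0.268324
P(M+2) = 2 × 0.518^1 × 0.482^1 = 0.499352
P(M+4) = 0.482^2 = 0.232324
The M+2 peak is largest (0.499352); scaling to 100 gives 53.73 : 100.00 : 46.53.

53.73 : 100.00 : 46.53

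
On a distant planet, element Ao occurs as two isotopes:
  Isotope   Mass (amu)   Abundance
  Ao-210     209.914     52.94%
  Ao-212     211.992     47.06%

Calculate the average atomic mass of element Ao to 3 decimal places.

Weight each isotope mass by its fractional abundance: 0.5294 × 209.914 + 0.4706 × 211.992
= 111.1285 + 99.7634 = 210.8919 amu

210.892 amu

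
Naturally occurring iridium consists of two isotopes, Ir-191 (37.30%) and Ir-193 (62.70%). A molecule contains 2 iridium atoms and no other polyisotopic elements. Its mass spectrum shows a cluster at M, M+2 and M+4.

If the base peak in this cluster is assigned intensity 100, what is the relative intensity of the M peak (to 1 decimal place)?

(0.3730 + 0.6270)^2 gives M 0.1391, M+2 0.4677, M+4 0.3931; the largest is M+2.
P(M+2) = C(2,1) × 0.3730^1 × 0.6270^1 = 2 × 0.3730 × 0.6270 = 0.467742 (base)
P(M) = C(2,0) × 0.3730^2 × 0.6270^0 = 1 × 0.139129 × 1.0000 = 0.139129
Relative intensity = 0.139129 / 0.467742 × 100 = 29.7

29.7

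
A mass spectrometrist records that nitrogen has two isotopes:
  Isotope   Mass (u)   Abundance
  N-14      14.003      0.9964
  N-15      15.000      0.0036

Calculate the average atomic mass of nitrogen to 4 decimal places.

14.0066 u

Ar = Σ fᵢ·mᵢ = 0.9964 × 14.003 + 0.0036 × 15.000
= 13.95259 + 0.05400 = 14.00659 u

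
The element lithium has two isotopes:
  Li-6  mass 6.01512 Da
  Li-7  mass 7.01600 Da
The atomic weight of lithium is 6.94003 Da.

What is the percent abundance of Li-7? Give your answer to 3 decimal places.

92.410%

Writing the weighted mean with unknown fraction x of Li-6:
6.01512·x + 7.01600·(1 − x) = 6.94003
(6.01512 − 7.01600)·x = 6.94003 − 7.01600
x = -0.07597 / -1.00088 = 0.07590 → 7.590% Li-6, 92.410% Li-7.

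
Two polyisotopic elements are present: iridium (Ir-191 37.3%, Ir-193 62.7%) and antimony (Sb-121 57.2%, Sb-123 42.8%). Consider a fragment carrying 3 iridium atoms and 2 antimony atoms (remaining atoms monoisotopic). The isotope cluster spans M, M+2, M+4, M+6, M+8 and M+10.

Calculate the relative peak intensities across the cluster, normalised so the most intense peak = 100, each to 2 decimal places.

Iridium pattern (n=3): 0.05189512 : 0.26170165 : 0.43991135 : 0.24649188
Antimony pattern (n=2): 0.327184 : 0.489632 : 0.183184
Convolve the two distributions (both contribute in 2-u steps):
  M: 0.05189512×0.327184 = 0.016979
  M+2: 0.05189512×0.489632 + 0.26170165×0.327184 = 0.111034
  M+4: 0.05189512×0.183184 + 0.26170165×0.489632 + 0.43991135×0.327184 = 0.281576
  M+6: 0.26170165×0.183184 + 0.43991135×0.489632 + 0.24649188×0.327184 = 0.343982
  M+8: 0.43991135×0.183184 + 0.24649188×0.489632 = 0.201275
  M+10: 0.24649188×0.183184 = 0.045153
Scale to base peak (0.343982) = 100: 4.94 : 32.28 : 81.86 : 100.00 : 58.51 : 13.13

4.94 : 32.28 : 81.86 : 100.00 : 58.51 : 13.13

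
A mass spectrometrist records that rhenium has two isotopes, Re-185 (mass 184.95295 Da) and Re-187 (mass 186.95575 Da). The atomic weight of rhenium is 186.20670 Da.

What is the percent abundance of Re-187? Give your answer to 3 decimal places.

62.600%

Writing the weighted mean with unknown fraction x of Re-185:
184.95295·x + 186.95575·(1 − x) = 186.20670
(184.95295 − 186.95575)·x = 186.20670 − 186.95575
x = -0.74905 / -2.00280 = 0.37400 → 37.400% Re-185, 62.600% Re-187.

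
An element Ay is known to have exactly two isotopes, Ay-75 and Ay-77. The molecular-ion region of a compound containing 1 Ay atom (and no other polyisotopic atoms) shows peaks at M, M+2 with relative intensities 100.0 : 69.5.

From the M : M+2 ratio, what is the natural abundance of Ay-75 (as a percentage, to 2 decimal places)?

59.00%

Write p for the Ay-75 fraction. I(M+2)/I(M) = [C(1,1)·p^0·(1−p)] / p^1 = 1·(1−p)/p = 69.5/100.0 = 0.6950
(1−p)/p = 0.6950/1 = 0.6950  ⇒  p = 1/(1 + 0.6950) = 0.5900
Ay-75: 59.00%, Ay-77: 41.00%.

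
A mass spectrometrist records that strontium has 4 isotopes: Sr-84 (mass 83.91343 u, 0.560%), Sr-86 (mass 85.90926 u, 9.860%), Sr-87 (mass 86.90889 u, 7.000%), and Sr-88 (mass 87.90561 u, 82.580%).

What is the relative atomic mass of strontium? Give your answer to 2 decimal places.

Weight each isotope mass by its fractional abundance: 0.00560 × 83.91343 + 0.09860 × 85.90926 + 0.07000 × 86.90889 + 0.82580 × 87.90561
= 0.469915 + 8.470653 + 6.083622 + 72.592453 = 87.616643 u

87.62 u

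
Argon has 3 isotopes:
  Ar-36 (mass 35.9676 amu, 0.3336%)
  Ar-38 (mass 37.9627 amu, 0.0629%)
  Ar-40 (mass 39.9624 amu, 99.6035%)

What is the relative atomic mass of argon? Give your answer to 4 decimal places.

39.9478 amu

Ar = Σ fᵢ·mᵢ = 0.003336 × 35.9676 + 0.000629 × 37.9627 + 0.996035 × 39.9624
= 0.11999 + 0.02388 + 39.80395 = 39.94782 amu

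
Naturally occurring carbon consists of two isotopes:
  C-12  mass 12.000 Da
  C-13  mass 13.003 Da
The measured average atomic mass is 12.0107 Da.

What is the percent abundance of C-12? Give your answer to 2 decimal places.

With x = fraction of C-12 (so C-13 is 1 − x):
12.000·x + 13.003·(1 − x) = 12.0107
(12.000 − 13.003)·x = 12.0107 − 13.003
x = -0.9923 / -1.003 = 0.98933 → 98.93% C-12, 1.07% C-13.

98.93%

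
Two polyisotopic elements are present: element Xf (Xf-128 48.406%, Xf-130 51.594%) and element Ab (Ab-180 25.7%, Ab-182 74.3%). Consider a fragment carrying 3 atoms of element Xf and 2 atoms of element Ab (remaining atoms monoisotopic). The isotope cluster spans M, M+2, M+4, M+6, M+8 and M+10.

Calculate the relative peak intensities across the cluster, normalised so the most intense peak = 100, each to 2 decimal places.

Element Xf pattern (n=3): 0.11342208 : 0.36267602 : 0.38656172 : 0.13734018
Element Ab pattern (n=2): 0.066049 : 0.381902 : 0.552049
Convolve the two distributions (both contribute in 2-u steps):
  M: 0.11342208×0.066049 = 0.007491
  M+2: 0.11342208×0.381902 + 0.36267602×0.066049 = 0.067271
  M+4: 0.11342208×0.552049 + 0.36267602×0.381902 + 0.38656172×0.066049 = 0.226653
  M+6: 0.36267602×0.552049 + 0.38656172×0.381902 + 0.13734018×0.066049 = 0.356915
  M+8: 0.38656172×0.552049 + 0.13734018×0.381902 = 0.265852
  M+10: 0.13734018×0.552049 = 0.075819
Scale to base peak (0.356915) = 100: 2.10 : 18.85 : 63.50 : 100.00 : 74.49 : 21.24

2.10 : 18.85 : 63.50 : 100.00 : 74.49 : 21.24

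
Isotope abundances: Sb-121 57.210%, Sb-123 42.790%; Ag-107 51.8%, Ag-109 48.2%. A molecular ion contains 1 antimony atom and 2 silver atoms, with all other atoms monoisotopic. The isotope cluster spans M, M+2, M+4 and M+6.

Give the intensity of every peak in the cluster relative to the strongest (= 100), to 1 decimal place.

38.3 : 100.0 : 86.5 : 24.8

Antimony pattern (n=1): 0.5721 : 0.4279
Silver pattern (n=2): 0.268324 : 0.499352 : 0.232324
Convolve the two distributions (both contribute in 2-u steps):
  M: 0.5721×0.268324 = 0.153508
  M+2: 0.5721×0.499352 + 0.4279×0.268324 = 0.400495
  M+4: 0.5721×0.232324 + 0.4279×0.499352 = 0.346585
  M+6: 0.4279×0.232324 = 0.099411
Scale to base peak (0.400495) = 100: 38.3 : 100.0 : 86.5 : 24.8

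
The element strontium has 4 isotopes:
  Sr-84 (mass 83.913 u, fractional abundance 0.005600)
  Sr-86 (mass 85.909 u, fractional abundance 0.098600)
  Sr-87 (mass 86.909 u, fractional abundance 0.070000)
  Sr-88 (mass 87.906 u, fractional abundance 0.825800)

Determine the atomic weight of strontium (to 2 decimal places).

Weight each isotope mass by its fractional abundance: 0.005600 × 83.913 + 0.098600 × 85.909 + 0.070000 × 86.909 + 0.825800 × 87.906
= 0.4699 + 8.4706 + 6.0836 + 72.5928 = 87.6169 u

87.62 u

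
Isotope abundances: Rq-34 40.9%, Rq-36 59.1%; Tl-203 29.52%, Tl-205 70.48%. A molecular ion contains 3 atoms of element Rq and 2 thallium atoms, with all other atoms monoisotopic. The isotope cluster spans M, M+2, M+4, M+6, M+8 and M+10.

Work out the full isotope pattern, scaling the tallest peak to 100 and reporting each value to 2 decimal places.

Element Rq pattern (n=3): 0.06841793 : 0.29658921 : 0.42856779 : 0.20642507
Thallium pattern (n=2): 0.08714304 : 0.41611392 : 0.49674304
Convolve the two distributions (both contribute in 2-u steps):
  M: 0.06841793×0.08714304 = 0.005962
  M+2: 0.06841793×0.41611392 + 0.29658921×0.08714304 = 0.054315
  M+4: 0.06841793×0.49674304 + 0.29658921×0.41611392 + 0.42856779×0.08714304 = 0.194748
  M+6: 0.29658921×0.49674304 + 0.42856779×0.41611392 + 0.20642507×0.08714304 = 0.343650
  M+8: 0.42856779×0.49674304 + 0.20642507×0.41611392 = 0.298784
  M+10: 0.20642507×0.49674304 = 0.102540
Scale to base peak (0.343650) = 100: 1.73 : 15.81 : 56.67 : 100.00 : 86.94 : 29.84

1.73 : 15.81 : 56.67 : 100.00 : 86.94 : 29.84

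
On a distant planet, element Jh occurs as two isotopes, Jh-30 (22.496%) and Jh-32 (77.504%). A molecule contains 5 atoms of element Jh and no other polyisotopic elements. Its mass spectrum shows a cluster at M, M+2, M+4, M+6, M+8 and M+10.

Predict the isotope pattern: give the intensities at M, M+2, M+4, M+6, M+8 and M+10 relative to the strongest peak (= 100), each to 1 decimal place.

0.1 : 2.4 : 16.8 : 58.1 : 100.0 : 68.9

Each Jh atom is independently Jh-30 (p = 0.22496) or Jh-32 (q = 0.77504); the cluster is the binomial expansion (p + q)^5.
P(M) = 0.22496^5 = 0.000576
P(M+2) = 5 × 0.22496^4 × 0.77504^1 = 0.009925
P(M+4) = 10 × 0.22496^3 × 0.77504^2 = 0.068386
P(M+6) = 10 × 0.22496^2 × 0.77504^3 = 0.235604
P(M+8) = 5 × 0.22496^1 × 0.77504^4 = 0.405856
P(M+10) = 0.77504^5 = 0.279654
The M+8 peak is largest (0.405856); scaling to 100 gives 0.1 : 2.4 : 16.8 : 58.1 : 100.0 : 68.9.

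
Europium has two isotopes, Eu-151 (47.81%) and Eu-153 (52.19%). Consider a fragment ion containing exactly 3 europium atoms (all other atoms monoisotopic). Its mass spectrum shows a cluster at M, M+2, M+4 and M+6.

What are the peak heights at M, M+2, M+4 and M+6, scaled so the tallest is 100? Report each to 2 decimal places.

27.97 : 91.61 : 100.00 : 36.39

Expanding (0.4781 + 0.5219)^3:
P(M) = 0.4781^3 = 0.109284
P(M+2) = 3 × 0.4781^2 × 0.5219^1 = 0.357887
P(M+4) = 3 × 0.4781^1 × 0.5219^2 = 0.390674
P(M+6) = 0.5219^3 = 0.142155
The M+4 peak is largest (0.390674); scaling to 100 gives 27.97 : 91.61 : 100.00 : 36.39.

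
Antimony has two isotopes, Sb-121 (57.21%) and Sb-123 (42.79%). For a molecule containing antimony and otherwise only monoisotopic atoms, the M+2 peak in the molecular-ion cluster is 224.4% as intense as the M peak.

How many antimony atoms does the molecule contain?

The M+2/M ratio from n Sb atoms is n · q/p = n · 0.4279/0.5721.
n = 2.244 × 0.5721/0.4279 = 3.00 ≈ 3

3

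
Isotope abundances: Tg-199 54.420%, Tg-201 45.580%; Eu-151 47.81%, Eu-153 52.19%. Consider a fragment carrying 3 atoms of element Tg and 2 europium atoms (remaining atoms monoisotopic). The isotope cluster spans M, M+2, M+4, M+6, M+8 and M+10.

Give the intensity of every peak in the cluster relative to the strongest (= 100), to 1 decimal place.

Element Tg pattern (n=3): 0.16116681 : 0.40496049 : 0.33917859 : 0.09469411
Europium pattern (n=2): 0.22857961 : 0.49904078 : 0.27237961
Convolve the two distributions (both contribute in 2-u steps):
  M: 0.16116681×0.22857961 = 0.036839
  M+2: 0.16116681×0.49904078 + 0.40496049×0.22857961 = 0.172995
  M+4: 0.16116681×0.27237961 + 0.40496049×0.49904078 + 0.33917859×0.22857961 = 0.323520
  M+6: 0.40496049×0.27237961 + 0.33917859×0.49904078 + 0.09469411×0.22857961 = 0.301212
  M+8: 0.33917859×0.27237961 + 0.09469411×0.49904078 = 0.139642
  M+10: 0.09469411×0.27237961 = 0.025793
Scale to base peak (0.323520) = 100: 11.4 : 53.5 : 100.0 : 93.1 : 43.2 : 8.0

11.4 : 53.5 : 100.0 : 93.1 : 43.2 : 8.0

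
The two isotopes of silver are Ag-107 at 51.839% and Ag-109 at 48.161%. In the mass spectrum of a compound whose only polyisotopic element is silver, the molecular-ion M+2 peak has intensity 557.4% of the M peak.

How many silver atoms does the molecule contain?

6

For n independent Ag atoms, I(M+2)/I(M) = n · (abundance Ag-109) / (abundance Ag-107) = n · 0.48161/0.51839.
n = 5.574 × 0.51839/0.48161 = 6.00 ≈ 6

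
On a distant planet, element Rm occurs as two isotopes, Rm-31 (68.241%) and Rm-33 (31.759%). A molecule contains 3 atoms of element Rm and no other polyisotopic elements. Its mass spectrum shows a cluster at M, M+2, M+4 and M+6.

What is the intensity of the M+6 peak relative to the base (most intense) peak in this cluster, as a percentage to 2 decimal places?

Binomial terms of (0.68241 + 0.31759)^3: M 0.3178, M+2 0.4437, M+4 0.2065, M+6 0.0320 → M+2 is the base peak.
P(M+2) = C(3,1) × 0.68241^2 × 0.31759^1 = 3 × 0.46568341 × 0.31759 = 0.443689 (base)
P(M+6) = C(3,3) × 0.68241^0 × 0.31759^3 = 1 × 1.0000 × 0.03203321 = 0.032033
Relative intensity = 0.032033 / 0.443689 × 100 = 7.22

7.22%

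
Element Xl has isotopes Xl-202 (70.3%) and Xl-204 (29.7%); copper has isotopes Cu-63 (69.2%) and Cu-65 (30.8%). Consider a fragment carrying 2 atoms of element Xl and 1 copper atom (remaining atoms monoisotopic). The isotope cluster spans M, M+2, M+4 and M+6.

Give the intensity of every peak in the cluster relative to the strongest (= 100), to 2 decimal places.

Element Xl pattern (n=2): 0.494209 : 0.417582 : 0.088209
Copper pattern (n=1): 0.6920 : 0.3080
Convolve the two distributions (both contribute in 2-u steps):
  M: 0.494209×0.6920 = 0.341993
  M+2: 0.494209×0.3080 + 0.417582×0.6920 = 0.441183
  M+4: 0.417582×0.3080 + 0.088209×0.6920 = 0.189656
  M+6: 0.088209×0.3080 = 0.027168
Scale to base peak (0.441183) = 100: 77.52 : 100.00 : 42.99 : 6.16

77.52 : 100.00 : 42.99 : 6.16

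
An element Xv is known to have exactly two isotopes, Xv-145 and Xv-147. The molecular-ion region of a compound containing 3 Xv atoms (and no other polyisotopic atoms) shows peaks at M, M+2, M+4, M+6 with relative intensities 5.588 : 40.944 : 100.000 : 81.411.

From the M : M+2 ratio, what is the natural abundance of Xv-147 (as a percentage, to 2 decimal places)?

70.95%

Let p = fractional abundance of Xv-145. I(M+2)/I(M) = [C(3,1)·p^2·(1−p)] / p^3 = 3·(1−p)/p = 40.944/5.588 = 7.3271
(1−p)/p = 7.3271/3 = 2.4424  ⇒  p = 1/(1 + 2.4424) = 0.2905
Xv-145: 29.05%, Xv-147: 70.95%.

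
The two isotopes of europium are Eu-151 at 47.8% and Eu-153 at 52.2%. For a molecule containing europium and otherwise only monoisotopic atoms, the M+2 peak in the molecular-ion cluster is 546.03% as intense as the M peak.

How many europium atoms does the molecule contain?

5

The M+2/M ratio from n Eu atoms is n · q/p = n · 0.522/0.478.
n = 5.4603 × 0.478/0.522 = 5.00 ≈ 5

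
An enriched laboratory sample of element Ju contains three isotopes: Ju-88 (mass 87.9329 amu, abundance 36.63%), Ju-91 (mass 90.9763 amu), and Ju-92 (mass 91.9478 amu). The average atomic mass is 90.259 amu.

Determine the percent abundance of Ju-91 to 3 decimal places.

22.454%

Let x and y be the fractions of Ju-91 and Ju-92. Then x + y = 1 − 0.3663 = 0.6337 and 90.9763x + 91.9478y = 90.259 − 0.3663×87.9329 = 58.04917873.
Substituting: 90.9763x + 91.9478(0.6337 − x) = 58.04917873
(90.9763 − 91.9478)x = -0.21814213  ⇒  x = 0.22454, y = 0.40916
Ju-91: 22.454%, Ju-92: 40.916%.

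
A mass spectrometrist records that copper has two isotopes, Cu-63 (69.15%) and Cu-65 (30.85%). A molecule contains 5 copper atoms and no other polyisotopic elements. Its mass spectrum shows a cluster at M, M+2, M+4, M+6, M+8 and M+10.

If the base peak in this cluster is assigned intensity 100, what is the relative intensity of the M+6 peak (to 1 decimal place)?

Binomial terms of (0.6915 + 0.3085)^5: M 0.1581, M+2 0.3527, M+4 0.3147, M+6 0.1404, M+8 0.0313, M+10 0.0028 → M+2 is the base peak.
P(M+2) = C(5,1) × 0.6915^4 × 0.3085^1 = 5 × 0.2286487 × 0.3085 = 0.352691 (base)
P(M+6) = C(5,3) × 0.6915^2 × 0.3085^3 = 10 × 0.47817225 × 0.02936064 = 0.140394
Relative intensity = 0.140394 / 0.352691 × 100 = 39.8

39.8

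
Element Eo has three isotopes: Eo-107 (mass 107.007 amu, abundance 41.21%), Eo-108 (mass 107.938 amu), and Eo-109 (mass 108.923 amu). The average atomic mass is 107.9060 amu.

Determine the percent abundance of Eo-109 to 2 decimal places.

35.70%

Let x and y be the fractions of Eo-108 and Eo-109. Then x + y = 1 − 0.4121 = 0.5879 and 107.938x + 108.923y = 107.9060 − 0.4121×107.007 = 63.8084153.
Substituting: 107.938x + 108.923(0.5879 − x) = 63.8084153
(107.938 − 108.923)x = -0.2274164  ⇒  x = 0.23088, y = 0.35702
Eo-108: 23.09%, Eo-109: 35.70%.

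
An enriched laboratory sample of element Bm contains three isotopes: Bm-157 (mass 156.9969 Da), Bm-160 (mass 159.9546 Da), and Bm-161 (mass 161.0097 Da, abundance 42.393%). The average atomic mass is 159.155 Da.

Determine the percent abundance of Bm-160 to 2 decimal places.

Let x and y be the fractions of Bm-157 and Bm-160. Then x + y = 1 − 0.42393 = 0.57607 and 156.9969x + 159.9546y = 159.155 − 0.42393×161.0097 = 90.898157879.
Substituting: 156.9969x + 159.9546(0.57607 − x) = 90.898157879
(156.9969 − 159.9546)x = -1.246888543  ⇒  x = 0.42157, y = 0.15450
Bm-157: 42.16%, Bm-160: 15.45%.

15.45%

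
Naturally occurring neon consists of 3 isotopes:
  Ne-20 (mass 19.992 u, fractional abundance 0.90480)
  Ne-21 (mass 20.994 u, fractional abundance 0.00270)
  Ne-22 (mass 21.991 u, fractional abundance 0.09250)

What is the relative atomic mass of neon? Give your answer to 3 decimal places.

The abundance-weighted mean is 0.90480 × 19.992 + 0.00270 × 20.994 + 0.09250 × 21.991
= 18.0888 + 0.0567 + 2.0342 = 20.1797 u

20.180 u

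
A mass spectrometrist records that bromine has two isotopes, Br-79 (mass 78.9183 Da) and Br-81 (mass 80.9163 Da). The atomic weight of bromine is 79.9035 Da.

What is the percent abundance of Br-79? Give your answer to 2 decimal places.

Writing the weighted mean with unknown fraction x of Br-79:
78.9183·x + 80.9163·(1 − x) = 79.9035
(78.9183 − 80.9163)·x = 79.9035 − 80.9163
x = -1.0128 / -1.9980 = 0.50691 → 50.69% Br-79, 49.31% Br-81.

50.69%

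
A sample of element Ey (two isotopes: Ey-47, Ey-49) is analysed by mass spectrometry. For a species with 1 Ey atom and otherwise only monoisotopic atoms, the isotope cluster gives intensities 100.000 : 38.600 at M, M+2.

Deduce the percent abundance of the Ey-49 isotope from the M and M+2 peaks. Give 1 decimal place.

27.8%

Let p = fractional abundance of Ey-47. I(M+2)/I(M) = [C(1,1)·p^0·(1−p)] / p^1 = 1·(1−p)/p = 38.600/100.000 = 0.3860
(1−p)/p = 0.3860/1 = 0.3860  ⇒  p = 1/(1 + 0.3860) = 0.7215
Ey-47: 72.2%, Ey-49: 27.8%.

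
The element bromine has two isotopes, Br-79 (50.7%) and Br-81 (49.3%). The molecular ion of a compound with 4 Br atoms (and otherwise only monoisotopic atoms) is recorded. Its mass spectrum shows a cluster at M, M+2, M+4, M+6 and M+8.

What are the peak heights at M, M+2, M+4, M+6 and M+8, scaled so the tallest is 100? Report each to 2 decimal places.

Expanding (0.507 + 0.493)^4:
P(M) = 0.507^4 = 0.066074
P(M+2) = 4 × 0.507^3 × 0.493^1 = 0.256999
P(M+4) = 6 × 0.507^2 × 0.493^2 = 0.374853
P(M+6) = 4 × 0.507^1 × 0.493^3 = 0.243001
P(M+8) = 0.493^4 = 0.059073
The M+4 peak is largest (0.374853); scaling to 100 gives 17.63 : 68.56 : 100.00 : 64.83 : 15.76.

17.63 : 68.56 : 100.00 : 64.83 : 15.76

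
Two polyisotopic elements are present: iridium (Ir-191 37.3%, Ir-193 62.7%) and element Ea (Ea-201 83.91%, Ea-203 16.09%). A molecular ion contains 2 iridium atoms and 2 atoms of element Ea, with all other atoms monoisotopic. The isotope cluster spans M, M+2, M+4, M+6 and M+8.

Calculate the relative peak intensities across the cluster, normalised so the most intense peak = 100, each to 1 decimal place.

Iridium pattern (n=2): 0.139129 : 0.467742 : 0.393129
Element Ea pattern (n=2): 0.70408881 : 0.27002238 : 0.02588881
Convolve the two distributions (both contribute in 2-u steps):
  M: 0.139129×0.70408881 = 0.097959
  M+2: 0.139129×0.27002238 + 0.467742×0.70408881 = 0.366900
  M+4: 0.139129×0.02588881 + 0.467742×0.27002238 + 0.393129×0.70408881 = 0.406700
  M+6: 0.467742×0.02588881 + 0.393129×0.27002238 = 0.118263
  M+8: 0.393129×0.02588881 = 0.010178
Scale to base peak (0.406700) = 100: 24.1 : 90.2 : 100.0 : 29.1 : 2.5

24.1 : 90.2 : 100.0 : 29.1 : 2.5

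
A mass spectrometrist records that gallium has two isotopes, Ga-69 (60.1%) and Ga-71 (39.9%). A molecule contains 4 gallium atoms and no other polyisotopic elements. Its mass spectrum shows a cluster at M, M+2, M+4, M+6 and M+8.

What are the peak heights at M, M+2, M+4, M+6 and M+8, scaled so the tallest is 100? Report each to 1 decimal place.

The 4 Ga atoms are independent, so intensities follow the terms of (0.601 + 0.399)^4.
P(M) = 0.601^4 = 0.130466
P(M+2) = 4 × 0.601^3 × 0.399^1 = 0.346463
P(M+4) = 6 × 0.601^2 × 0.399^2 = 0.345021
P(M+6) = 4 × 0.601^1 × 0.399^3 = 0.152705
P(M+8) = 0.399^4 = 0.025345
The M+2 peak is largest (0.346463); scaling to 100 gives 37.7 : 100.0 : 99.6 : 44.1 : 7.3.

37.7 : 100.0 : 99.6 : 44.1 : 7.3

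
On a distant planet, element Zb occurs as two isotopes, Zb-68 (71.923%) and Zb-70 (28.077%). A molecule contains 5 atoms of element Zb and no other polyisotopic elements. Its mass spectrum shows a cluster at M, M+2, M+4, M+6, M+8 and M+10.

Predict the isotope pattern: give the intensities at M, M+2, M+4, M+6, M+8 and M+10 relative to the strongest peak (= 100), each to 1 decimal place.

Each Zb atom is independently Zb-68 (p = 0.71923) or Zb-70 (q = 0.28077); the cluster is the binomial expansion (p + q)^5.
P(M) = 0.71923^5 = 0.192459
P(M+2) = 5 × 0.71923^4 × 0.28077^1 = 0.375657
P(M+4) = 10 × 0.71923^3 × 0.28077^2 = 0.293295
P(M+6) = 10 × 0.71923^2 × 0.28077^3 = 0.114495
P(M+8) = 5 × 0.71923^1 × 0.28077^4 = 0.022348
P(M+10) = 0.28077^5 = 0.001745
The M+2 peak is largest (0.375657); scaling to 100 gives 51.2 : 100.0 : 78.1 : 30.5 : 5.9 : 0.5.

51.2 : 100.0 : 78.1 : 30.5 : 5.9 : 0.5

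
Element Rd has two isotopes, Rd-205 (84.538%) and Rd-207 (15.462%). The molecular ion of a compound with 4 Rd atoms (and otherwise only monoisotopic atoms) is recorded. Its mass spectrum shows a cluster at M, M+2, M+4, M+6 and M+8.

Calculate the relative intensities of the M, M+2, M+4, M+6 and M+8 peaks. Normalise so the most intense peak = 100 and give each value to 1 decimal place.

100.0 : 73.2 : 20.1 : 2.4 : 0.1

Each Rd atom is independently Rd-205 (p = 0.84538) or Rd-207 (q = 0.15462); the cluster is the binomial expansion (p + q)^4.
P(M) = 0.84538^4 = 0.510749
P(M+2) = 4 × 0.84538^3 × 0.15462^1 = 0.373664
P(M+4) = 6 × 0.84538^2 × 0.15462^2 = 0.102515
P(M+6) = 4 × 0.84538^1 × 0.15462^3 = 0.012500
P(M+8) = 0.15462^4 = 0.000572
The M peak is largest (0.510749); scaling to 100 gives 100.0 : 73.2 : 20.1 : 2.4 : 0.1.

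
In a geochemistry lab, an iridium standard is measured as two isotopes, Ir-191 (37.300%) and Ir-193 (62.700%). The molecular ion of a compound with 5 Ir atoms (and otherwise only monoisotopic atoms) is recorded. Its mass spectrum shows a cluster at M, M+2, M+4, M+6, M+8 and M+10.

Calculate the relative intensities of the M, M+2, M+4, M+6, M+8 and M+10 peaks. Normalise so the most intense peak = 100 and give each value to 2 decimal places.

The 5 Ir atoms are independent, so intensities follow the terms of (0.37300 + 0.62700)^5.
P(M) = 0.37300^5 = 0.007220
P(M+2) = 5 × 0.37300^4 × 0.62700^1 = 0.060684
P(M+4) = 10 × 0.37300^3 × 0.62700^2 = 0.204015
P(M+6) = 10 × 0.37300^2 × 0.62700^3 = 0.342942
P(M+8) = 5 × 0.37300^1 × 0.62700^4 = 0.288237
P(M+10) = 0.62700^5 = 0.096903
The M+6 peak is largest (0.342942); scaling to 100 gives 2.11 : 17.70 : 59.49 : 100.00 : 84.05 : 28.26.

2.11 : 17.70 : 59.49 : 100.00 : 84.05 : 28.26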